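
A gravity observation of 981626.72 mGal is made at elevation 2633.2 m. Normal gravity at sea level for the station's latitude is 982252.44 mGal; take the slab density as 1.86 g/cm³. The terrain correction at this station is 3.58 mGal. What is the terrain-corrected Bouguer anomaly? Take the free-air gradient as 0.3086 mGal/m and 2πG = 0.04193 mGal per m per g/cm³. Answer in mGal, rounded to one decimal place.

-14.9

Free-air correction = 0.3086 × 2633.2 = 812.61 mGal
Free-air anomaly = 981626.72 − 982252.44 + (812.61) = 186.89 mGal
Bouguer slab correction = 0.04193 × 1.86 × 2633.2 = 205.36 mGal
Simple Bouguer anomaly = 186.89 − (205.36) = -18.47 mGal
Complete Bouguer anomaly = -18.47 + 3.58 = -14.89 mGal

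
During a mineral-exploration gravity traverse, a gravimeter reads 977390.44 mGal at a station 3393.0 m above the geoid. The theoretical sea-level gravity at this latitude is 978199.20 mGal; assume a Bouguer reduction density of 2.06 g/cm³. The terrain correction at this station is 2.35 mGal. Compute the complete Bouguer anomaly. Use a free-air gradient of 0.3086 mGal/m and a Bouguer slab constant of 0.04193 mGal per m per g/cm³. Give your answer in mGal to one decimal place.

-52.4

Free-air correction = 0.3086 × 3393.0 = 1047.08 mGal
Free-air anomaly = 977390.44 − 978199.20 + (1047.08) = 238.32 mGal
Bouguer slab correction = 0.04193 × 2.06 × 3393.0 = 293.07 mGal
Simple Bouguer anomaly = 238.32 − (293.07) = -54.75 mGal
Complete Bouguer anomaly = -54.75 + 2.35 = -52.40 mGal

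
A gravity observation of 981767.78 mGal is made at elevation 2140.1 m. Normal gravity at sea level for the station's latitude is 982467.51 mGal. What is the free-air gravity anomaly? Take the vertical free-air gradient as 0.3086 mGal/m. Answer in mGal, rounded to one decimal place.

-39.3

Free-air correction = 0.3086 × 2140.1 = 660.43 mGal
Free-air anomaly = 981767.78 − 982467.51 + (660.43) = -39.30 mGal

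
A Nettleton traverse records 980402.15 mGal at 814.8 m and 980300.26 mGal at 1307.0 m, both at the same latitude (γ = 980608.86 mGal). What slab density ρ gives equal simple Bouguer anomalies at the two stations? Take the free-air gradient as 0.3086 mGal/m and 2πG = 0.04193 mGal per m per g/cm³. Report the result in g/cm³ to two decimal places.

Δg_obs = 980300.26 − 980402.15 = -101.89 mGal over Δh = 1307.0 − 814.8 = 492.2 m
Equal Bouguer anomalies ⇒ Δg_obs + (0.3086 − 0.04193ρ)·Δh = 0
0.3086 − 0.04193ρ = −Δg_obs/Δh = 0.20701
ρ = (0.3086 − 0.20701) / 0.04193 = 2.42 g/cm³

2.42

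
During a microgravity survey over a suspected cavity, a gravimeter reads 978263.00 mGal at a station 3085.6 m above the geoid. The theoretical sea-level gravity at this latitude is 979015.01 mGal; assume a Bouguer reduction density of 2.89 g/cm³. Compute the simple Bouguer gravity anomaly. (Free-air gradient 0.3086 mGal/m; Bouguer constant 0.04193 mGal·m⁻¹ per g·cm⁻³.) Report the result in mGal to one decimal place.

-173.7

Free-air correction = 0.3086 × 3085.6 = 952.22 mGal
Free-air anomaly = 978263.00 − 979015.01 + (952.22) = 200.21 mGal
Bouguer slab correction = 0.04193 × 2.89 × 3085.6 = 373.91 mGal
Simple Bouguer anomaly = 200.21 − (373.91) = -173.70 mGal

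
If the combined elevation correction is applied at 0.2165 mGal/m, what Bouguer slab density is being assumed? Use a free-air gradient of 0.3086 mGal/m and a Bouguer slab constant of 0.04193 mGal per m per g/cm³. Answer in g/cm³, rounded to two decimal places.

2.20

0.2165 = 0.3086 − 0.04193 × ρ
ρ = (0.3086 − 0.2165) / 0.04193 = 2.20 g/cm³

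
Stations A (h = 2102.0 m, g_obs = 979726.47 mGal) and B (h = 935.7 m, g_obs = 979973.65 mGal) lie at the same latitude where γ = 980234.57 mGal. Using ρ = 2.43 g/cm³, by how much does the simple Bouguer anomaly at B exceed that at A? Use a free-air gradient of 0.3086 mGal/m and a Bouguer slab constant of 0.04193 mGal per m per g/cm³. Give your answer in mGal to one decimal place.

Δg_SB(A) = 979726.47 − 980234.57 + 0.3086×2102.0 − 0.04193×2.43×2102.0 = -73.60 mGal
Δg_SB(B) = 979973.65 − 980234.57 + 0.3086×935.7 − 0.04193×2.43×935.7 = -67.50 mGal
Difference = -67.50 − (-73.60) = 6.10 mGal

6.1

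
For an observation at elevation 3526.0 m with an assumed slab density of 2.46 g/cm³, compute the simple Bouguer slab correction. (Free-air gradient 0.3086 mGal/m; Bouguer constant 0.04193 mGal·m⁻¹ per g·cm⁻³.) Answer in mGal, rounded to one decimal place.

Bouguer slab correction = 0.04193 × 2.46 × 3526.0 = 363.7 mGal

363.7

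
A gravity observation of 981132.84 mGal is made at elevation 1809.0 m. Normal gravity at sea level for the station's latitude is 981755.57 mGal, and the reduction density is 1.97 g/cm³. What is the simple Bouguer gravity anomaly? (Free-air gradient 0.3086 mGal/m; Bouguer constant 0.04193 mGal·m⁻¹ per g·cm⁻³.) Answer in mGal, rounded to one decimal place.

-213.9

Free-air correction = 0.3086 × 1809.0 = 558.26 mGal
Free-air anomaly = 981132.84 − 981755.57 + (558.26) = -64.47 mGal
Bouguer slab correction = 0.04193 × 1.97 × 1809.0 = 149.43 mGal
Simple Bouguer anomaly = -64.47 − (149.43) = -213.90 mGal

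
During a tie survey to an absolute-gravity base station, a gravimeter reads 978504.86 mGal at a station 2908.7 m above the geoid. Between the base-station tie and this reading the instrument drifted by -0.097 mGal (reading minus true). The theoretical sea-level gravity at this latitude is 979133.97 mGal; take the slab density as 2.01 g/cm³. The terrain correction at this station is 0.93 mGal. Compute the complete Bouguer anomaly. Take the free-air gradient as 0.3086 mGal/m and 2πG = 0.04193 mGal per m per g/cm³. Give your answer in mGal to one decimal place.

24.4

Drift-corrected reading = 978504.86 − (-0.097) = 978504.957 mGal
Free-air correction = 0.3086 × 2908.7 = 897.62 mGal
Free-air anomaly = 978504.957 − 979133.97 + (897.62) = 268.607 mGal
Bouguer slab correction = 0.04193 × 2.01 × 2908.7 = 245.14 mGal
Simple Bouguer anomaly = 268.607 − (245.14) = 23.467 mGal
Complete Bouguer anomaly = 23.467 + 0.93 = 24.397 mGal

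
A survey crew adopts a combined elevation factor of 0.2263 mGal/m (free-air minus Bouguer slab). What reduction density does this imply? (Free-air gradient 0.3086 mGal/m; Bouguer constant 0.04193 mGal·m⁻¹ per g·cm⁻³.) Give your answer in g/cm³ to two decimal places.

1.96

0.2263 = 0.3086 − 0.04193 × ρ
ρ = (0.3086 − 0.2263) / 0.04193 = 1.96 g/cm³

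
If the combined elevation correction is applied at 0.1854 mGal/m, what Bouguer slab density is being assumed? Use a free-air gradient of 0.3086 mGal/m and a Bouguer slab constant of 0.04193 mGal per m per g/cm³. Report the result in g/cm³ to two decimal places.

2.94

0.1854 = 0.3086 − 0.04193 × ρ
ρ = (0.3086 − 0.1854) / 0.04193 = 2.94 g/cm³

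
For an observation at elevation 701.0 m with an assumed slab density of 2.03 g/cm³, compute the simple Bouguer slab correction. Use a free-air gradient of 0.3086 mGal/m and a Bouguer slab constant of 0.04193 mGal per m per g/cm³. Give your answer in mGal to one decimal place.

Bouguer slab correction = 0.04193 × 2.03 × 701.0 = 59.7 mGal

59.7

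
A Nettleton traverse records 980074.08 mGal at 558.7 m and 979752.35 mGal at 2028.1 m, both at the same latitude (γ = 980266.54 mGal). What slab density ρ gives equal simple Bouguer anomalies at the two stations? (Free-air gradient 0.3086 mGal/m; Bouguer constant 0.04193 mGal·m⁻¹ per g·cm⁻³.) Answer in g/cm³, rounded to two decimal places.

2.14

Δg_obs = 979752.35 − 980074.08 = -321.73 mGal over Δh = 2028.1 − 558.7 = 1469.4 m
Equal Bouguer anomalies ⇒ Δg_obs + (0.3086 − 0.04193ρ)·Δh = 0
0.3086 − 0.04193ρ = −Δg_obs/Δh = 0.21895
ρ = (0.3086 − 0.21895) / 0.04193 = 2.14 g/cm³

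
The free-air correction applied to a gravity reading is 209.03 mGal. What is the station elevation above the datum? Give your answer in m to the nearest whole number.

h = 209.03 / 0.3086 = 677.35 m

677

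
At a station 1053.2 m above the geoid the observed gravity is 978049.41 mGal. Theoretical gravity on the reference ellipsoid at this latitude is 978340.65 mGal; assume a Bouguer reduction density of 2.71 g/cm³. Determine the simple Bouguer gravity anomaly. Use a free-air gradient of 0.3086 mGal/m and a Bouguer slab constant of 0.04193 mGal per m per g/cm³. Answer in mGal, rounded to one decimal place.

Free-air correction = 0.3086 × 1053.2 = 325.02 mGal
Free-air anomaly = 978049.41 − 978340.65 + (325.02) = 33.78 mGal
Bouguer slab correction = 0.04193 × 2.71 × 1053.2 = 119.68 mGal
Simple Bouguer anomaly = 33.78 − (119.68) = -85.90 mGal

-85.9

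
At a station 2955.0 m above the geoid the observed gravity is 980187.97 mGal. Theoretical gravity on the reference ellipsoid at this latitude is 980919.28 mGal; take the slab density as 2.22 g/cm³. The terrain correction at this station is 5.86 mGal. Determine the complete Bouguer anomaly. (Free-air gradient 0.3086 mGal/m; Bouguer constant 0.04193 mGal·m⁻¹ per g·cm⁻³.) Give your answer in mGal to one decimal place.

Free-air correction = 0.3086 × 2955.0 = 911.91 mGal
Free-air anomaly = 980187.97 − 980919.28 + (911.91) = 180.60 mGal
Bouguer slab correction = 0.04193 × 2.22 × 2955.0 = 275.06 mGal
Simple Bouguer anomaly = 180.60 − (275.06) = -94.46 mGal
Complete Bouguer anomaly = -94.46 + 5.86 = -88.60 mGal

-88.6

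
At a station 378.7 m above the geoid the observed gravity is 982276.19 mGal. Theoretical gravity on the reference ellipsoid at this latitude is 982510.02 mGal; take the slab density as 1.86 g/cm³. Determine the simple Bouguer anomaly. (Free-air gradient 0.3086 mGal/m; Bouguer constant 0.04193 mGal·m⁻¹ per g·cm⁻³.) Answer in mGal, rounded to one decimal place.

-146.5

Free-air correction = 0.3086 × 378.7 = 116.87 mGal
Free-air anomaly = 982276.19 − 982510.02 + (116.87) = -116.96 mGal
Bouguer slab correction = 0.04193 × 1.86 × 378.7 = 29.53 mGal
Simple Bouguer anomaly = -116.96 − (29.53) = -146.49 mGal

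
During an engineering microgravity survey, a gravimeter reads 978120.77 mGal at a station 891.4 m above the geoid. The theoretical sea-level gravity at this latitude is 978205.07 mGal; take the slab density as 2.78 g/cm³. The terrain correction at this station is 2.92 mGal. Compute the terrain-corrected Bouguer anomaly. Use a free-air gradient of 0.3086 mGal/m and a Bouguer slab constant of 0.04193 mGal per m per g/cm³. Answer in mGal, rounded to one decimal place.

89.8

Free-air correction = 0.3086 × 891.4 = 275.09 mGal
Free-air anomaly = 978120.77 − 978205.07 + (275.09) = 190.79 mGal
Bouguer slab correction = 0.04193 × 2.78 × 891.4 = 103.91 mGal
Simple Bouguer anomaly = 190.79 − (103.91) = 86.88 mGal
Complete Bouguer anomaly = 86.88 + 2.92 = 89.80 mGal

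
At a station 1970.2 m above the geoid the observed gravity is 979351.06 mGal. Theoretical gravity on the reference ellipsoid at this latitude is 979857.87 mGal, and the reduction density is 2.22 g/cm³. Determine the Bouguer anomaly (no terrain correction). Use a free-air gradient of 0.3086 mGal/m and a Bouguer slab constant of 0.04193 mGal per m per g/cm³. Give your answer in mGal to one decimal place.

Free-air correction = 0.3086 × 1970.2 = 608.00 mGal
Free-air anomaly = 979351.06 − 979857.87 + (608.00) = 101.19 mGal
Bouguer slab correction = 0.04193 × 2.22 × 1970.2 = 183.40 mGal
Simple Bouguer anomaly = 101.19 − (183.40) = -82.21 mGal

-82.2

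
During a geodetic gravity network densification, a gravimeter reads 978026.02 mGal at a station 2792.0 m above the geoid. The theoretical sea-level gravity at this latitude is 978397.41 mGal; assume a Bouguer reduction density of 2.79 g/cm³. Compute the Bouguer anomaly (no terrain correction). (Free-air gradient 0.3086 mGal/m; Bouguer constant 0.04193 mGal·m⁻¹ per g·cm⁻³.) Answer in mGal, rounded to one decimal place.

Free-air correction = 0.3086 × 2792.0 = 861.61 mGal
Free-air anomaly = 978026.02 − 978397.41 + (861.61) = 490.22 mGal
Bouguer slab correction = 0.04193 × 2.79 × 2792.0 = 326.62 mGal
Simple Bouguer anomaly = 490.22 − (326.62) = 163.60 mGal

163.6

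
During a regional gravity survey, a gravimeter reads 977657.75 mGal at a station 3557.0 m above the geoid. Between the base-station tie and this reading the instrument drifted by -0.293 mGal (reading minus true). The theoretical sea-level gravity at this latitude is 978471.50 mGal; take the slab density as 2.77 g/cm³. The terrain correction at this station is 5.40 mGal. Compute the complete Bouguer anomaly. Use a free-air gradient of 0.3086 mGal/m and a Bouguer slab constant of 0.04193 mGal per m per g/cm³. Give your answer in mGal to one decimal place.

-123.5

Drift-corrected reading = 977657.75 − (-0.293) = 977658.043 mGal
Free-air correction = 0.3086 × 3557.0 = 1097.69 mGal
Free-air anomaly = 977658.043 − 978471.50 + (1097.69) = 284.233 mGal
Bouguer slab correction = 0.04193 × 2.77 × 3557.0 = 413.13 mGal
Simple Bouguer anomaly = 284.233 − (413.13) = -128.897 mGal
Complete Bouguer anomaly = -128.897 + 5.40 = -123.497 mGal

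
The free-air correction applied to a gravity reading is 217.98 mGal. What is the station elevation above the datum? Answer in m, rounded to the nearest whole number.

h = 217.98 / 0.3086 = 706.35 m

706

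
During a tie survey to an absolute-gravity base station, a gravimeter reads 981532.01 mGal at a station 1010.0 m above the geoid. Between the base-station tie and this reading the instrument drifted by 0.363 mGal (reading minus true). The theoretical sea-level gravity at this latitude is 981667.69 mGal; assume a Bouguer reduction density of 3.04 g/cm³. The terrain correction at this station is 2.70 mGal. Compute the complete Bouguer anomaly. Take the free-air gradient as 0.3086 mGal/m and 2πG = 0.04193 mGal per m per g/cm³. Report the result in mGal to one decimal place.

Drift-corrected reading = 981532.01 − (0.363) = 981531.647 mGal
Free-air correction = 0.3086 × 1010.0 = 311.69 mGal
Free-air anomaly = 981531.647 − 981667.69 + (311.69) = 175.647 mGal
Bouguer slab correction = 0.04193 × 3.04 × 1010.0 = 128.74 mGal
Simple Bouguer anomaly = 175.647 − (128.74) = 46.907 mGal
Complete Bouguer anomaly = 46.907 + 2.70 = 49.607 mGal

49.6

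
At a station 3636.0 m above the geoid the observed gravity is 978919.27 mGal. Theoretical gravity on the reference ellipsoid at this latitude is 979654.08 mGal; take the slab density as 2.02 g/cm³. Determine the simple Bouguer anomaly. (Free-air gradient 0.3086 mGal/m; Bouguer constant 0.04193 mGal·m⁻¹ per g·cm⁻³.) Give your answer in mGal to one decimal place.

Free-air correction = 0.3086 × 3636.0 = 1122.07 mGal
Free-air anomaly = 978919.27 − 979654.08 + (1122.07) = 387.26 mGal
Bouguer slab correction = 0.04193 × 2.02 × 3636.0 = 307.96 mGal
Simple Bouguer anomaly = 387.26 − (307.96) = 79.30 mGal

79.3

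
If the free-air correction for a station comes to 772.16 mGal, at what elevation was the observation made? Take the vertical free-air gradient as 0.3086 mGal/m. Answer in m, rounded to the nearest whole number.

h = 772.16 / 0.3086 = 2502.14 m

2502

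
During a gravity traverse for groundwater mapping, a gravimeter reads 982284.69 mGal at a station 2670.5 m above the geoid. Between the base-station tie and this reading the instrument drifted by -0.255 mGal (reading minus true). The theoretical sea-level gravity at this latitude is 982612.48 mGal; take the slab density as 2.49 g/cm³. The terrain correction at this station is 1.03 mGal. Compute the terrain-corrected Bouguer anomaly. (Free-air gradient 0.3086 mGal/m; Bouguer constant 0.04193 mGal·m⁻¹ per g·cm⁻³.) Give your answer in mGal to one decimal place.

Drift-corrected reading = 982284.69 − (-0.255) = 982284.945 mGal
Free-air correction = 0.3086 × 2670.5 = 824.12 mGal
Free-air anomaly = 982284.945 − 982612.48 + (824.12) = 496.585 mGal
Bouguer slab correction = 0.04193 × 2.49 × 2670.5 = 278.82 mGal
Simple Bouguer anomaly = 496.585 − (278.82) = 217.765 mGal
Complete Bouguer anomaly = 217.765 + 1.03 = 218.795 mGal

218.8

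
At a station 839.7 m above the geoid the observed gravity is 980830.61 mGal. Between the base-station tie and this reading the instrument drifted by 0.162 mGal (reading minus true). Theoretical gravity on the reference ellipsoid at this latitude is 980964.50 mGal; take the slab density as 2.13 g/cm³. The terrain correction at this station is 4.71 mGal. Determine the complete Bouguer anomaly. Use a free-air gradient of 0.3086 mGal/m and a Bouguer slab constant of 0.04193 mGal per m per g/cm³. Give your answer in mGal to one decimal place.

54.8

Drift-corrected reading = 980830.61 − (0.162) = 980830.448 mGal
Free-air correction = 0.3086 × 839.7 = 259.13 mGal
Free-air anomaly = 980830.448 − 980964.50 + (259.13) = 125.078 mGal
Bouguer slab correction = 0.04193 × 2.13 × 839.7 = 74.99 mGal
Simple Bouguer anomaly = 125.078 − (74.99) = 50.088 mGal
Complete Bouguer anomaly = 50.088 + 4.71 = 54.798 mGal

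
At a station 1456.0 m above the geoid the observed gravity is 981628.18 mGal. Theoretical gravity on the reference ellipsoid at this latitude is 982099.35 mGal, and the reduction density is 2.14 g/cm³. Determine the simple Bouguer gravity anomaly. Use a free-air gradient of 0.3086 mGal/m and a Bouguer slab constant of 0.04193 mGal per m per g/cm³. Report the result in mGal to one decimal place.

Free-air correction = 0.3086 × 1456.0 = 449.32 mGal
Free-air anomaly = 981628.18 − 982099.35 + (449.32) = -21.85 mGal
Bouguer slab correction = 0.04193 × 2.14 × 1456.0 = 130.65 mGal
Simple Bouguer anomaly = -21.85 − (130.65) = -152.50 mGal

-152.5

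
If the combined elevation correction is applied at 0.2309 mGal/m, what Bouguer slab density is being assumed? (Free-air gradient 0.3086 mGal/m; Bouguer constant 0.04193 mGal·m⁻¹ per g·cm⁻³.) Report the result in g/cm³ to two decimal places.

0.2309 = 0.3086 − 0.04193 × ρ
ρ = (0.3086 − 0.2309) / 0.04193 = 1.85 g/cm³

1.85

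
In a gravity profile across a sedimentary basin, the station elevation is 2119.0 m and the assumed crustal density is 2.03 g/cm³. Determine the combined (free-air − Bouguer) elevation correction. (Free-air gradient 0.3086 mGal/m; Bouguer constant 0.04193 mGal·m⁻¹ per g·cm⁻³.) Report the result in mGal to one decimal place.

Combined gradient = 0.3086 − 0.04193 × 2.03 = 0.2234821 mGal/m
Combined elevation correction = 0.2234821 × 2119.0 = 473.6 mGal

473.6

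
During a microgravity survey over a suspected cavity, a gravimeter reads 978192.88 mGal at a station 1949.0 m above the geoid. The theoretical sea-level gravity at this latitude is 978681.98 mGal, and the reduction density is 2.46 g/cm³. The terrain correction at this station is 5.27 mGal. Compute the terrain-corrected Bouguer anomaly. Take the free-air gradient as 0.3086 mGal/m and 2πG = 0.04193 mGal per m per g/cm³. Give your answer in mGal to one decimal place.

-83.4

Free-air correction = 0.3086 × 1949.0 = 601.46 mGal
Free-air anomaly = 978192.88 − 978681.98 + (601.46) = 112.36 mGal
Bouguer slab correction = 0.04193 × 2.46 × 1949.0 = 201.04 mGal
Simple Bouguer anomaly = 112.36 − (201.04) = -88.68 mGal
Complete Bouguer anomaly = -88.68 + 5.27 = -83.41 mGal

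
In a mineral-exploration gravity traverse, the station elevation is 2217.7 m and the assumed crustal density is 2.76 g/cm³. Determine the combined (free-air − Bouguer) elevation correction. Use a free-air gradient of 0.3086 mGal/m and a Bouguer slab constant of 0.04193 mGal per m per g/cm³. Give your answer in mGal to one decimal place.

427.7

Combined gradient = 0.3086 − 0.04193 × 2.76 = 0.1928732 mGal/m
Combined elevation correction = 0.1928732 × 2217.7 = 427.7 mGal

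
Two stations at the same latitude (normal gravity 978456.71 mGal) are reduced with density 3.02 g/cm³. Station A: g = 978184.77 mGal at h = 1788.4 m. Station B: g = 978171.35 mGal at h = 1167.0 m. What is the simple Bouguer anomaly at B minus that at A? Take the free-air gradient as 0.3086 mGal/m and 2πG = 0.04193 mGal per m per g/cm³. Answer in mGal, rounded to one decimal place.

Δg_SB(A) = 978184.77 − 978456.71 + 0.3086×1788.4 − 0.04193×3.02×1788.4 = 53.50 mGal
Δg_SB(B) = 978171.35 − 978456.71 + 0.3086×1167.0 − 0.04193×3.02×1167.0 = -73.00 mGal
Difference = -73.00 − (53.50) = -126.50 mGal

-126.5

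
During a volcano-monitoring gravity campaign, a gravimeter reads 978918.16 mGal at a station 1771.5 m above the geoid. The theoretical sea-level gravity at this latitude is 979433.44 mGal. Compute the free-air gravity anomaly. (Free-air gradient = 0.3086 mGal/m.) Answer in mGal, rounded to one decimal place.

Free-air correction = 0.3086 × 1771.5 = 546.68 mGal
Free-air anomaly = 978918.16 − 979433.44 + (546.68) = 31.40 mGal

31.4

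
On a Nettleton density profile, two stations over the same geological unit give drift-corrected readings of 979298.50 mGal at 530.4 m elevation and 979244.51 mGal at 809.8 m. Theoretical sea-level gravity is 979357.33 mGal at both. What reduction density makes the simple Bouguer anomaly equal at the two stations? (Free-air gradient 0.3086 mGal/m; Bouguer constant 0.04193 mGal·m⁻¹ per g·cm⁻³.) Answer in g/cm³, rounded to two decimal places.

2.75

Δg_obs = 979244.51 − 979298.50 = -53.99 mGal over Δh = 809.8 − 530.4 = 279.4 m
Equal Bouguer anomalies ⇒ Δg_obs + (0.3086 − 0.04193ρ)·Δh = 0
0.3086 − 0.04193ρ = −Δg_obs/Δh = 0.19324
ρ = (0.3086 − 0.19324) / 0.04193 = 2.75 g/cm³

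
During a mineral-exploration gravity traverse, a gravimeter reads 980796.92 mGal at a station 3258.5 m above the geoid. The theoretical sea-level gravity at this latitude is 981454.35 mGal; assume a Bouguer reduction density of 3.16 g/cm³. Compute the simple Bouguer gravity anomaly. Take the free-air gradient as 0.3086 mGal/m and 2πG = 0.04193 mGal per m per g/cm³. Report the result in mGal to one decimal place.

-83.6

Free-air correction = 0.3086 × 3258.5 = 1005.57 mGal
Free-air anomaly = 980796.92 − 981454.35 + (1005.57) = 348.14 mGal
Bouguer slab correction = 0.04193 × 3.16 × 3258.5 = 431.75 mGal
Simple Bouguer anomaly = 348.14 − (431.75) = -83.61 mGal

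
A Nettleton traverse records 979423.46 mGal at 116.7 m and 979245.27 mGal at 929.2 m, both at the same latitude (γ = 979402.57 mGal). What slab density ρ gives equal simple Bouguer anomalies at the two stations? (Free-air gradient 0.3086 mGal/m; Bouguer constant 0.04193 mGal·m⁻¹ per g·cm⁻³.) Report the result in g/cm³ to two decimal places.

Δg_obs = 979245.27 − 979423.46 = -178.19 mGal over Δh = 929.2 − 116.7 = 812.5 m
Equal Bouguer anomalies ⇒ Δg_obs + (0.3086 − 0.04193ρ)·Δh = 0
0.3086 − 0.04193ρ = −Δg_obs/Δh = 0.21931
ρ = (0.3086 − 0.21931) / 0.04193 = 2.13 g/cm³

2.13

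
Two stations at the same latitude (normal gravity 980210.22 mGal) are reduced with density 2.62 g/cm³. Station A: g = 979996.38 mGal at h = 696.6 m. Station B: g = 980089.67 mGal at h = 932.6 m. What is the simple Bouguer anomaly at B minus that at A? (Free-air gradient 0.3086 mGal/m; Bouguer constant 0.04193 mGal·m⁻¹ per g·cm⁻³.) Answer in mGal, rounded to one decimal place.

Δg_SB(A) = 979996.38 − 980210.22 + 0.3086×696.6 − 0.04193×2.62×696.6 = -75.40 mGal
Δg_SB(B) = 980089.67 − 980210.22 + 0.3086×932.6 − 0.04193×2.62×932.6 = 64.80 mGal
Difference = 64.80 − (-75.40) = 140.20 mGal

140.2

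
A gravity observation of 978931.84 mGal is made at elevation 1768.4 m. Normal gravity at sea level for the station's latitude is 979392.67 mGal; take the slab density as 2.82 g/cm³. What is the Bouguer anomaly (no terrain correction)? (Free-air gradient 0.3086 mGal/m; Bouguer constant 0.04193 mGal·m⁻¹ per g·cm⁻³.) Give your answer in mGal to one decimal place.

Free-air correction = 0.3086 × 1768.4 = 545.73 mGal
Free-air anomaly = 978931.84 − 979392.67 + (545.73) = 84.90 mGal
Bouguer slab correction = 0.04193 × 2.82 × 1768.4 = 209.10 mGal
Simple Bouguer anomaly = 84.90 − (209.10) = -124.20 mGal

-124.2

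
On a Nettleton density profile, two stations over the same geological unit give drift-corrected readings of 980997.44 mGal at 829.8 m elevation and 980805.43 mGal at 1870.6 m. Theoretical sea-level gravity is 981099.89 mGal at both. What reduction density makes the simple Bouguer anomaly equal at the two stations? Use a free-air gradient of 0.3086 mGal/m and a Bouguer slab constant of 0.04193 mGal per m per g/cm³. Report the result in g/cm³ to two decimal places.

2.96

Δg_obs = 980805.43 − 980997.44 = -192.01 mGal over Δh = 1870.6 − 829.8 = 1040.8 m
Equal Bouguer anomalies ⇒ Δg_obs + (0.3086 − 0.04193ρ)·Δh = 0
0.3086 − 0.04193ρ = −Δg_obs/Δh = 0.18448
ρ = (0.3086 − 0.18448) / 0.04193 = 2.96 g/cm³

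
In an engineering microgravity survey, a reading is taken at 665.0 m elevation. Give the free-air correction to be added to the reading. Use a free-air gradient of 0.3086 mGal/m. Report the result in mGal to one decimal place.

Free-air correction = 0.3086 × 665.0 = 205.2 mGal

205.2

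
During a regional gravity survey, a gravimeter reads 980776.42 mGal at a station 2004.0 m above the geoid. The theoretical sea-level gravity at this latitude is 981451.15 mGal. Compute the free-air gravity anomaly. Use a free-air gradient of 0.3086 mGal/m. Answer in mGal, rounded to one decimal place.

-56.3

Free-air correction = 0.3086 × 2004.0 = 618.43 mGal
Free-air anomaly = 980776.42 − 981451.15 + (618.43) = -56.30 mGal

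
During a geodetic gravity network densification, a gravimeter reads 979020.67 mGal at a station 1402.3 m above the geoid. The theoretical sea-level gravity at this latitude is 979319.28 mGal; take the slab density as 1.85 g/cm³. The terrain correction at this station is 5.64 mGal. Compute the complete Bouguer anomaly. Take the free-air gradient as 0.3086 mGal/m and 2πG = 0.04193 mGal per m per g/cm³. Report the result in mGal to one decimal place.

31.0

Free-air correction = 0.3086 × 1402.3 = 432.75 mGal
Free-air anomaly = 979020.67 − 979319.28 + (432.75) = 134.14 mGal
Bouguer slab correction = 0.04193 × 1.85 × 1402.3 = 108.78 mGal
Simple Bouguer anomaly = 134.14 − (108.78) = 25.36 mGal
Complete Bouguer anomaly = 25.36 + 5.64 = 31.00 mGal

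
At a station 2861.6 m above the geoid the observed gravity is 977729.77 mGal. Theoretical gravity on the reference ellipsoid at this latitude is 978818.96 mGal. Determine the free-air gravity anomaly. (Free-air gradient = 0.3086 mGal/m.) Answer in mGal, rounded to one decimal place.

Free-air correction = 0.3086 × 2861.6 = 883.09 mGal
Free-air anomaly = 977729.77 − 978818.96 + (883.09) = -206.10 mGal

-206.1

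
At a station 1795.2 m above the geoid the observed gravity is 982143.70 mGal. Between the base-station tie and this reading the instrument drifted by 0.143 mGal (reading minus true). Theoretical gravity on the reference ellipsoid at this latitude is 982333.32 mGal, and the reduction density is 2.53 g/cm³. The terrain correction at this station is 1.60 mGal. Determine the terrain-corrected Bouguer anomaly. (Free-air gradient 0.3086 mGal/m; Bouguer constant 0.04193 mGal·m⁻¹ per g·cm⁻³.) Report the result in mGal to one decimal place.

Drift-corrected reading = 982143.70 − (0.143) = 982143.557 mGal
Free-air correction = 0.3086 × 1795.2 = 554.00 mGal
Free-air anomaly = 982143.557 − 982333.32 + (554.00) = 364.237 mGal
Bouguer slab correction = 0.04193 × 2.53 × 1795.2 = 190.44 mGal
Simple Bouguer anomaly = 364.237 − (190.44) = 173.797 mGal
Complete Bouguer anomaly = 173.797 + 1.60 = 175.397 mGal

175.4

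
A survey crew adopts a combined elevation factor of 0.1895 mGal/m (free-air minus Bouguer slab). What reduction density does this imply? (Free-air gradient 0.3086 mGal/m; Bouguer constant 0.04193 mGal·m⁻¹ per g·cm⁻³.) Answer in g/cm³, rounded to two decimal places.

0.1895 = 0.3086 − 0.04193 × ρ
ρ = (0.3086 − 0.1895) / 0.04193 = 2.84 g/cm³

2.84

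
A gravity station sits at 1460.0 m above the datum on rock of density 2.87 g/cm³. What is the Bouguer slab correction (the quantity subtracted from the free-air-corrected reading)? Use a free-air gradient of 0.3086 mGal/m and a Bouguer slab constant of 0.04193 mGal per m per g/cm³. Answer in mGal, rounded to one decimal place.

Bouguer slab correction = 0.04193 × 2.87 × 1460.0 = 175.7 mGal

175.7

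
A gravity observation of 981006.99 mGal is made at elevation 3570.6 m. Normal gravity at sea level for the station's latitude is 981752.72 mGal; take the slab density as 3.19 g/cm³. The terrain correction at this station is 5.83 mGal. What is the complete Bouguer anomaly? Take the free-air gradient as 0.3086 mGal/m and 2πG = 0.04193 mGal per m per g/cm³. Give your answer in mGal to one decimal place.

Free-air correction = 0.3086 × 3570.6 = 1101.89 mGal
Free-air anomaly = 981006.99 − 981752.72 + (1101.89) = 356.16 mGal
Bouguer slab correction = 0.04193 × 3.19 × 3570.6 = 477.59 mGal
Simple Bouguer anomaly = 356.16 − (477.59) = -121.43 mGal
Complete Bouguer anomaly = -121.43 + 5.83 = -115.60 mGal

-115.6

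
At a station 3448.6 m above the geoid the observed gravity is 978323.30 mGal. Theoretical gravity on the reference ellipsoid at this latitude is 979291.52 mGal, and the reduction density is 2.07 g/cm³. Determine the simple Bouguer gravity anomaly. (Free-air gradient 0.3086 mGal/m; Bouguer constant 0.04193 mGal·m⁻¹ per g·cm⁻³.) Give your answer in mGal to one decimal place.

Free-air correction = 0.3086 × 3448.6 = 1064.24 mGal
Free-air anomaly = 978323.30 − 979291.52 + (1064.24) = 96.02 mGal
Bouguer slab correction = 0.04193 × 2.07 × 3448.6 = 299.32 mGal
Simple Bouguer anomaly = 96.02 − (299.32) = -203.30 mGal

-203.3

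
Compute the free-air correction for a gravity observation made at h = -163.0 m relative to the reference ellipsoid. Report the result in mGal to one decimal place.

Free-air correction = 0.3086 × -163.0 = -50.3 mGal

-50.3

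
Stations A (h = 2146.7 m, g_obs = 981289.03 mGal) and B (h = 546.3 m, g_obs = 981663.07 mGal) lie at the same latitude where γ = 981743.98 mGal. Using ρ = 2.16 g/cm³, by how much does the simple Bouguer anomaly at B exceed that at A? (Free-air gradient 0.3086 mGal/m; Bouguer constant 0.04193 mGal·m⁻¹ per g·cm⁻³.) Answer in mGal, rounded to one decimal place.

Δg_SB(A) = 981289.03 − 981743.98 + 0.3086×2146.7 − 0.04193×2.16×2146.7 = 13.10 mGal
Δg_SB(B) = 981663.07 − 981743.98 + 0.3086×546.3 − 0.04193×2.16×546.3 = 38.20 mGal
Difference = 38.20 − (13.10) = 25.10 mGal

25.1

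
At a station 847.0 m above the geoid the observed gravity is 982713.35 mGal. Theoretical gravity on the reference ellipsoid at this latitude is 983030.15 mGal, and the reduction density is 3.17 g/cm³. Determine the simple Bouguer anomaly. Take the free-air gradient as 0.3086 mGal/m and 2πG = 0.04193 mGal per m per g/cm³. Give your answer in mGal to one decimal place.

Free-air correction = 0.3086 × 847.0 = 261.38 mGal
Free-air anomaly = 982713.35 − 983030.15 + (261.38) = -55.42 mGal
Bouguer slab correction = 0.04193 × 3.17 × 847.0 = 112.58 mGal
Simple Bouguer anomaly = -55.42 − (112.58) = -168.00 mGal

-168.0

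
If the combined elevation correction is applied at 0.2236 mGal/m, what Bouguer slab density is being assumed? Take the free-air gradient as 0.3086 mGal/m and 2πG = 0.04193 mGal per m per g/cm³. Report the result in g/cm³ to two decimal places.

0.2236 = 0.3086 − 0.04193 × ρ
ρ = (0.3086 − 0.2236) / 0.04193 = 2.03 g/cm³

2.03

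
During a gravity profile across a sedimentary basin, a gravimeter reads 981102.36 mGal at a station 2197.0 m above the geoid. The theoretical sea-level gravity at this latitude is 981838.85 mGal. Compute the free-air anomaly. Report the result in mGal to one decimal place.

Free-air correction = 0.3086 × 2197.0 = 677.99 mGal
Free-air anomaly = 981102.36 − 981838.85 + (677.99) = -58.50 mGal

-58.5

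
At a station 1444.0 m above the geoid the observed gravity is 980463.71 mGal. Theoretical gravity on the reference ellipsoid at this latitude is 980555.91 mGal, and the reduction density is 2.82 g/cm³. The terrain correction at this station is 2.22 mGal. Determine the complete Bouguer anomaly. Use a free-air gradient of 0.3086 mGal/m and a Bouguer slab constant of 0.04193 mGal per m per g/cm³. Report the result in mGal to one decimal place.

Free-air correction = 0.3086 × 1444.0 = 445.62 mGal
Free-air anomaly = 980463.71 − 980555.91 + (445.62) = 353.42 mGal
Bouguer slab correction = 0.04193 × 2.82 × 1444.0 = 170.74 mGal
Simple Bouguer anomaly = 353.42 − (170.74) = 182.68 mGal
Complete Bouguer anomaly = 182.68 + 2.22 = 184.90 mGal

184.9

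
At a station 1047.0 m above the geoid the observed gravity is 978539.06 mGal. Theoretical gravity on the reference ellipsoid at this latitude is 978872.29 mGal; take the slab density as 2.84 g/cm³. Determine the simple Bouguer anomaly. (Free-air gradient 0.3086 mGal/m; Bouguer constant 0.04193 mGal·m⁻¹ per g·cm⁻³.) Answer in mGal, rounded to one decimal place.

-134.8

Free-air correction = 0.3086 × 1047.0 = 323.10 mGal
Free-air anomaly = 978539.06 − 978872.29 + (323.10) = -10.13 mGal
Bouguer slab correction = 0.04193 × 2.84 × 1047.0 = 124.68 mGal
Simple Bouguer anomaly = -10.13 − (124.68) = -134.81 mGal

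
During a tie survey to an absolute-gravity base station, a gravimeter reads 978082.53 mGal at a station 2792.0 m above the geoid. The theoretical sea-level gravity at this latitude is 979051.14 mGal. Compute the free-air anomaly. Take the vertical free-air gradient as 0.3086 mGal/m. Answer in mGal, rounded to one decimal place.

-107.0

Free-air correction = 0.3086 × 2792.0 = 861.61 mGal
Free-air anomaly = 978082.53 − 979051.14 + (861.61) = -107.00 mGal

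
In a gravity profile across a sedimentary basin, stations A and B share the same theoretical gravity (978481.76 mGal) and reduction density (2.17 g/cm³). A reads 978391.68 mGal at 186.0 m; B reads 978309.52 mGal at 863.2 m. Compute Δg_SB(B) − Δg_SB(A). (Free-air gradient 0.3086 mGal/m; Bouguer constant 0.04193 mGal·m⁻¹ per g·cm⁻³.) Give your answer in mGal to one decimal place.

Δg_SB(A) = 978391.68 − 978481.76 + 0.3086×186.0 − 0.04193×2.17×186.0 = -49.60 mGal
Δg_SB(B) = 978309.52 − 978481.76 + 0.3086×863.2 − 0.04193×2.17×863.2 = 15.60 mGal
Difference = 15.60 − (-49.60) = 65.20 mGal

65.2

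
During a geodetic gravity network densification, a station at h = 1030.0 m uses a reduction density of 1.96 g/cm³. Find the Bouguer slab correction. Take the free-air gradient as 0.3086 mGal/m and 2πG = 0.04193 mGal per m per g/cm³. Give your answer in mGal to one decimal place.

84.6

Bouguer slab correction = 0.04193 × 1.96 × 1030.0 = 84.6 mGal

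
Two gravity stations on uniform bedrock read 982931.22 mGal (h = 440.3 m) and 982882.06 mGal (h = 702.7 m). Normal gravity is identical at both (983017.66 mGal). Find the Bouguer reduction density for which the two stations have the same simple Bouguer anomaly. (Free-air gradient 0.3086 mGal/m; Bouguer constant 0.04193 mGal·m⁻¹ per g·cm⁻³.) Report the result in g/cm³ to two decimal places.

2.89

Δg_obs = 982882.06 − 982931.22 = -49.16 mGal over Δh = 702.7 − 440.3 = 262.4 m
Equal Bouguer anomalies ⇒ Δg_obs + (0.3086 − 0.04193ρ)·Δh = 0
0.3086 − 0.04193ρ = −Δg_obs/Δh = 0.18735
ρ = (0.3086 − 0.18735) / 0.04193 = 2.89 g/cm³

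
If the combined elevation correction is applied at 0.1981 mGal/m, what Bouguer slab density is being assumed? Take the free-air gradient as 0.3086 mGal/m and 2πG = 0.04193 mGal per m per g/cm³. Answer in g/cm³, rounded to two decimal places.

0.1981 = 0.3086 − 0.04193 × ρ
ρ = (0.3086 − 0.1981) / 0.04193 = 2.64 g/cm³

2.64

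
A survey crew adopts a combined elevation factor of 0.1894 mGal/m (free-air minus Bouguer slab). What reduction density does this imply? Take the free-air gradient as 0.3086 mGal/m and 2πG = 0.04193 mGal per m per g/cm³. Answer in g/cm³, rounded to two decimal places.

0.1894 = 0.3086 − 0.04193 × ρ
ρ = (0.3086 − 0.1894) / 0.04193 = 2.84 g/cm³

2.84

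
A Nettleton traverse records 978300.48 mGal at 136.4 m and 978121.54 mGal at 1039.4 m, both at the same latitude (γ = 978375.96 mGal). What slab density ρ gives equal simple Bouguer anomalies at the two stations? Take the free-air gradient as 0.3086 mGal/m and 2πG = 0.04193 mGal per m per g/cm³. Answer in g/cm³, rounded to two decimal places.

2.63

Δg_obs = 978121.54 − 978300.48 = -178.94 mGal over Δh = 1039.4 − 136.4 = 903.0 m
Equal Bouguer anomalies ⇒ Δg_obs + (0.3086 − 0.04193ρ)·Δh = 0
0.3086 − 0.04193ρ = −Δg_obs/Δh = 0.19816
ρ = (0.3086 − 0.19816) / 0.04193 = 2.63 g/cm³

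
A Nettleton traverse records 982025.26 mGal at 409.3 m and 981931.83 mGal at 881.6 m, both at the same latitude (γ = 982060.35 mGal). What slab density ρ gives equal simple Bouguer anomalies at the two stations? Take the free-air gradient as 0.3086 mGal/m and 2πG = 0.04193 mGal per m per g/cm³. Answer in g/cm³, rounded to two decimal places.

2.64

Δg_obs = 981931.83 − 982025.26 = -93.43 mGal over Δh = 881.6 − 409.3 = 472.3 m
Equal Bouguer anomalies ⇒ Δg_obs + (0.3086 − 0.04193ρ)·Δh = 0
0.3086 − 0.04193ρ = −Δg_obs/Δh = 0.19782
ρ = (0.3086 − 0.19782) / 0.04193 = 2.64 g/cm³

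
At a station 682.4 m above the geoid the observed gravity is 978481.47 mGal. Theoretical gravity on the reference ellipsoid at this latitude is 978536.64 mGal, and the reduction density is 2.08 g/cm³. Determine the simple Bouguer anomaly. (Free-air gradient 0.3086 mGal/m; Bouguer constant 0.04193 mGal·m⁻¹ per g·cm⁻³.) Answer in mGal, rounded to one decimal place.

95.9

Free-air correction = 0.3086 × 682.4 = 210.59 mGal
Free-air anomaly = 978481.47 − 978536.64 + (210.59) = 155.42 mGal
Bouguer slab correction = 0.04193 × 2.08 × 682.4 = 59.52 mGal
Simple Bouguer anomaly = 155.42 − (59.52) = 95.90 mGal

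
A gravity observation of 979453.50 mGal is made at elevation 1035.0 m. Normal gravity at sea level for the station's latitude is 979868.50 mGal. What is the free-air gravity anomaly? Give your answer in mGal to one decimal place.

-95.6

Free-air correction = 0.3086 × 1035.0 = 319.40 mGal
Free-air anomaly = 979453.50 − 979868.50 + (319.40) = -95.60 mGal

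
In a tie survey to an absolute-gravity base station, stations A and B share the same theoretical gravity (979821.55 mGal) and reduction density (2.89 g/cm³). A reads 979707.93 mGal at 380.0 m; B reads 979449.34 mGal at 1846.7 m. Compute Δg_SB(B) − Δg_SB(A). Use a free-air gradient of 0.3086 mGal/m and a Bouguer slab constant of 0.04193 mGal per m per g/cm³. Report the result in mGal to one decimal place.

16.3

Δg_SB(A) = 979707.93 − 979821.55 + 0.3086×380.0 − 0.04193×2.89×380.0 = -42.40 mGal
Δg_SB(B) = 979449.34 − 979821.55 + 0.3086×1846.7 − 0.04193×2.89×1846.7 = -26.10 mGal
Difference = -26.10 − (-42.40) = 16.30 mGal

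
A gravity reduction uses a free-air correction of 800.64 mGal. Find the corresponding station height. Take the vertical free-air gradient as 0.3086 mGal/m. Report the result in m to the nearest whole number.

h = 800.64 / 0.3086 = 2594.43 m

2594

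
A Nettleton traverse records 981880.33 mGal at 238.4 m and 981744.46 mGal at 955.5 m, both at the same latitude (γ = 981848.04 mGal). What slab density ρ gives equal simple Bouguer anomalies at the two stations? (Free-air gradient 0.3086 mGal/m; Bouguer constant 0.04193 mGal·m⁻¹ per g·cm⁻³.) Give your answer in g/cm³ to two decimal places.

2.84

Δg_obs = 981744.46 − 981880.33 = -135.87 mGal over Δh = 955.5 − 238.4 = 717.1 m
Equal Bouguer anomalies ⇒ Δg_obs + (0.3086 − 0.04193ρ)·Δh = 0
0.3086 − 0.04193ρ = −Δg_obs/Δh = 0.18947
ρ = (0.3086 − 0.18947) / 0.04193 = 2.84 g/cm³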